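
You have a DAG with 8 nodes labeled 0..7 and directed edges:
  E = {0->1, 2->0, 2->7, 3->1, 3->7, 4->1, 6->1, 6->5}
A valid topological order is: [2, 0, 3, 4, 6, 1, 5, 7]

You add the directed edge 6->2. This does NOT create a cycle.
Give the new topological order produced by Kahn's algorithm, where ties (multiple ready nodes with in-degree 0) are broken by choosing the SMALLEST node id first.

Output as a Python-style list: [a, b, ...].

Old toposort: [2, 0, 3, 4, 6, 1, 5, 7]
Added edge: 6->2
Position of 6 (4) > position of 2 (0). Must reorder: 6 must now come before 2.
Run Kahn's algorithm (break ties by smallest node id):
  initial in-degrees: [1, 4, 1, 0, 0, 1, 0, 2]
  ready (indeg=0): [3, 4, 6]
  pop 3: indeg[1]->3; indeg[7]->1 | ready=[4, 6] | order so far=[3]
  pop 4: indeg[1]->2 | ready=[6] | order so far=[3, 4]
  pop 6: indeg[1]->1; indeg[2]->0; indeg[5]->0 | ready=[2, 5] | order so far=[3, 4, 6]
  pop 2: indeg[0]->0; indeg[7]->0 | ready=[0, 5, 7] | order so far=[3, 4, 6, 2]
  pop 0: indeg[1]->0 | ready=[1, 5, 7] | order so far=[3, 4, 6, 2, 0]
  pop 1: no out-edges | ready=[5, 7] | order so far=[3, 4, 6, 2, 0, 1]
  pop 5: no out-edges | ready=[7] | order so far=[3, 4, 6, 2, 0, 1, 5]
  pop 7: no out-edges | ready=[] | order so far=[3, 4, 6, 2, 0, 1, 5, 7]
  Result: [3, 4, 6, 2, 0, 1, 5, 7]

Answer: [3, 4, 6, 2, 0, 1, 5, 7]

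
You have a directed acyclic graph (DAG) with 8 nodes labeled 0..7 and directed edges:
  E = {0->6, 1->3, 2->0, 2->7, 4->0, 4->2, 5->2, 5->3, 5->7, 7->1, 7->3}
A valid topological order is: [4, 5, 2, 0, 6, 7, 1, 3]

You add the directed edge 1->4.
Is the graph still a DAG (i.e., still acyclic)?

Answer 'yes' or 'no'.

Answer: no

Derivation:
Given toposort: [4, 5, 2, 0, 6, 7, 1, 3]
Position of 1: index 6; position of 4: index 0
New edge 1->4: backward (u after v in old order)
Backward edge: old toposort is now invalid. Check if this creates a cycle.
Does 4 already reach 1? Reachable from 4: [0, 1, 2, 3, 4, 6, 7]. YES -> cycle!
Still a DAG? no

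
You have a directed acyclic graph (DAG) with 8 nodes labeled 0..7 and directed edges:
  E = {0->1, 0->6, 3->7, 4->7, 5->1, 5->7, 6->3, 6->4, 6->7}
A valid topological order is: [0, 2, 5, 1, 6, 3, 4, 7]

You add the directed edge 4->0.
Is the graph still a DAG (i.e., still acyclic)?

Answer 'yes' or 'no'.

Given toposort: [0, 2, 5, 1, 6, 3, 4, 7]
Position of 4: index 6; position of 0: index 0
New edge 4->0: backward (u after v in old order)
Backward edge: old toposort is now invalid. Check if this creates a cycle.
Does 0 already reach 4? Reachable from 0: [0, 1, 3, 4, 6, 7]. YES -> cycle!
Still a DAG? no

Answer: no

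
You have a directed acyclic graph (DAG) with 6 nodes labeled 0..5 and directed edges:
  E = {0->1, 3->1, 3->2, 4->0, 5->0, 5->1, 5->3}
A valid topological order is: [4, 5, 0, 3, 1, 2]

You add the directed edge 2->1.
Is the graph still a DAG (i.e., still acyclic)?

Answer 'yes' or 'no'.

Answer: yes

Derivation:
Given toposort: [4, 5, 0, 3, 1, 2]
Position of 2: index 5; position of 1: index 4
New edge 2->1: backward (u after v in old order)
Backward edge: old toposort is now invalid. Check if this creates a cycle.
Does 1 already reach 2? Reachable from 1: [1]. NO -> still a DAG (reorder needed).
Still a DAG? yes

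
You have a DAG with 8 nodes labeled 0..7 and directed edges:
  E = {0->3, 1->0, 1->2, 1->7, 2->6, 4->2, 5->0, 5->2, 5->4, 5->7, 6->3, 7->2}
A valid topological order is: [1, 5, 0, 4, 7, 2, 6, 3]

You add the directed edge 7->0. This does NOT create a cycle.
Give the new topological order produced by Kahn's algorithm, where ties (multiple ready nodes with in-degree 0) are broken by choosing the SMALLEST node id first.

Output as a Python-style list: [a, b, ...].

Answer: [1, 5, 4, 7, 0, 2, 6, 3]

Derivation:
Old toposort: [1, 5, 0, 4, 7, 2, 6, 3]
Added edge: 7->0
Position of 7 (4) > position of 0 (2). Must reorder: 7 must now come before 0.
Run Kahn's algorithm (break ties by smallest node id):
  initial in-degrees: [3, 0, 4, 2, 1, 0, 1, 2]
  ready (indeg=0): [1, 5]
  pop 1: indeg[0]->2; indeg[2]->3; indeg[7]->1 | ready=[5] | order so far=[1]
  pop 5: indeg[0]->1; indeg[2]->2; indeg[4]->0; indeg[7]->0 | ready=[4, 7] | order so far=[1, 5]
  pop 4: indeg[2]->1 | ready=[7] | order so far=[1, 5, 4]
  pop 7: indeg[0]->0; indeg[2]->0 | ready=[0, 2] | order so far=[1, 5, 4, 7]
  pop 0: indeg[3]->1 | ready=[2] | order so far=[1, 5, 4, 7, 0]
  pop 2: indeg[6]->0 | ready=[6] | order so far=[1, 5, 4, 7, 0, 2]
  pop 6: indeg[3]->0 | ready=[3] | order so far=[1, 5, 4, 7, 0, 2, 6]
  pop 3: no out-edges | ready=[] | order so far=[1, 5, 4, 7, 0, 2, 6, 3]
  Result: [1, 5, 4, 7, 0, 2, 6, 3]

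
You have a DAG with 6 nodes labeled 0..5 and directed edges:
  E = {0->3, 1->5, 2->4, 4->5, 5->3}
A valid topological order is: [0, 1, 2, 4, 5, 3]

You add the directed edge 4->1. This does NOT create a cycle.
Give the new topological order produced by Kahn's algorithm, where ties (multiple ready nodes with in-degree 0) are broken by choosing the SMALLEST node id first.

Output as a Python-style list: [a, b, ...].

Old toposort: [0, 1, 2, 4, 5, 3]
Added edge: 4->1
Position of 4 (3) > position of 1 (1). Must reorder: 4 must now come before 1.
Run Kahn's algorithm (break ties by smallest node id):
  initial in-degrees: [0, 1, 0, 2, 1, 2]
  ready (indeg=0): [0, 2]
  pop 0: indeg[3]->1 | ready=[2] | order so far=[0]
  pop 2: indeg[4]->0 | ready=[4] | order so far=[0, 2]
  pop 4: indeg[1]->0; indeg[5]->1 | ready=[1] | order so far=[0, 2, 4]
  pop 1: indeg[5]->0 | ready=[5] | order so far=[0, 2, 4, 1]
  pop 5: indeg[3]->0 | ready=[3] | order so far=[0, 2, 4, 1, 5]
  pop 3: no out-edges | ready=[] | order so far=[0, 2, 4, 1, 5, 3]
  Result: [0, 2, 4, 1, 5, 3]

Answer: [0, 2, 4, 1, 5, 3]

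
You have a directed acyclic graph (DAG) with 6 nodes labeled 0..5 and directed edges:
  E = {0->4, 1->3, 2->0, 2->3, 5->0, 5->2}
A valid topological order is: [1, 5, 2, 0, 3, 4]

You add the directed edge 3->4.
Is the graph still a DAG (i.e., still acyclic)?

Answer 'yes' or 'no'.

Answer: yes

Derivation:
Given toposort: [1, 5, 2, 0, 3, 4]
Position of 3: index 4; position of 4: index 5
New edge 3->4: forward
Forward edge: respects the existing order. Still a DAG, same toposort still valid.
Still a DAG? yes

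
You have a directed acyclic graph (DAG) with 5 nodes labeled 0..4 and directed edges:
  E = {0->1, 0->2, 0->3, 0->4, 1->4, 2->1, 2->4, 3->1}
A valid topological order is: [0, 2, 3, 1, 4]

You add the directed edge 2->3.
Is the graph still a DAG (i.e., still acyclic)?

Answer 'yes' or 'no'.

Answer: yes

Derivation:
Given toposort: [0, 2, 3, 1, 4]
Position of 2: index 1; position of 3: index 2
New edge 2->3: forward
Forward edge: respects the existing order. Still a DAG, same toposort still valid.
Still a DAG? yes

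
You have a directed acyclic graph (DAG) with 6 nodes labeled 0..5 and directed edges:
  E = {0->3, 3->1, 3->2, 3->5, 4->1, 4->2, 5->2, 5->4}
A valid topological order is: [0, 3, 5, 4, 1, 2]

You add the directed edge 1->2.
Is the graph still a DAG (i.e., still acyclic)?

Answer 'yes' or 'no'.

Answer: yes

Derivation:
Given toposort: [0, 3, 5, 4, 1, 2]
Position of 1: index 4; position of 2: index 5
New edge 1->2: forward
Forward edge: respects the existing order. Still a DAG, same toposort still valid.
Still a DAG? yes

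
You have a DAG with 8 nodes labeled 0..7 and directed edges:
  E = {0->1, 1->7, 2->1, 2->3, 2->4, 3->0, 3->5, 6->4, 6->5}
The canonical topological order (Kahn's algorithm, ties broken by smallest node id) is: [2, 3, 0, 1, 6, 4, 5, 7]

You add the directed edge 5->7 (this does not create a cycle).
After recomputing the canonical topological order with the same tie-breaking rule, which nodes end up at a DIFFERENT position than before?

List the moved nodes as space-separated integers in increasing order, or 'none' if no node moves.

Answer: none

Derivation:
Old toposort: [2, 3, 0, 1, 6, 4, 5, 7]
Added edge 5->7
Recompute Kahn (smallest-id tiebreak):
  initial in-degrees: [1, 2, 0, 1, 2, 2, 0, 2]
  ready (indeg=0): [2, 6]
  pop 2: indeg[1]->1; indeg[3]->0; indeg[4]->1 | ready=[3, 6] | order so far=[2]
  pop 3: indeg[0]->0; indeg[5]->1 | ready=[0, 6] | order so far=[2, 3]
  pop 0: indeg[1]->0 | ready=[1, 6] | order so far=[2, 3, 0]
  pop 1: indeg[7]->1 | ready=[6] | order so far=[2, 3, 0, 1]
  pop 6: indeg[4]->0; indeg[5]->0 | ready=[4, 5] | order so far=[2, 3, 0, 1, 6]
  pop 4: no out-edges | ready=[5] | order so far=[2, 3, 0, 1, 6, 4]
  pop 5: indeg[7]->0 | ready=[7] | order so far=[2, 3, 0, 1, 6, 4, 5]
  pop 7: no out-edges | ready=[] | order so far=[2, 3, 0, 1, 6, 4, 5, 7]
New canonical toposort: [2, 3, 0, 1, 6, 4, 5, 7]
Compare positions:
  Node 0: index 2 -> 2 (same)
  Node 1: index 3 -> 3 (same)
  Node 2: index 0 -> 0 (same)
  Node 3: index 1 -> 1 (same)
  Node 4: index 5 -> 5 (same)
  Node 5: index 6 -> 6 (same)
  Node 6: index 4 -> 4 (same)
  Node 7: index 7 -> 7 (same)
Nodes that changed position: none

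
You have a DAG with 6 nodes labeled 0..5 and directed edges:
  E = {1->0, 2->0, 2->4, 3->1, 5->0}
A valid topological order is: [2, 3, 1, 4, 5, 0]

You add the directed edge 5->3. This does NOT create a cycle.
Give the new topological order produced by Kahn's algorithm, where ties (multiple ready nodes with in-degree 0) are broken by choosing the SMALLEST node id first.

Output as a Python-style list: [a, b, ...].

Old toposort: [2, 3, 1, 4, 5, 0]
Added edge: 5->3
Position of 5 (4) > position of 3 (1). Must reorder: 5 must now come before 3.
Run Kahn's algorithm (break ties by smallest node id):
  initial in-degrees: [3, 1, 0, 1, 1, 0]
  ready (indeg=0): [2, 5]
  pop 2: indeg[0]->2; indeg[4]->0 | ready=[4, 5] | order so far=[2]
  pop 4: no out-edges | ready=[5] | order so far=[2, 4]
  pop 5: indeg[0]->1; indeg[3]->0 | ready=[3] | order so far=[2, 4, 5]
  pop 3: indeg[1]->0 | ready=[1] | order so far=[2, 4, 5, 3]
  pop 1: indeg[0]->0 | ready=[0] | order so far=[2, 4, 5, 3, 1]
  pop 0: no out-edges | ready=[] | order so far=[2, 4, 5, 3, 1, 0]
  Result: [2, 4, 5, 3, 1, 0]

Answer: [2, 4, 5, 3, 1, 0]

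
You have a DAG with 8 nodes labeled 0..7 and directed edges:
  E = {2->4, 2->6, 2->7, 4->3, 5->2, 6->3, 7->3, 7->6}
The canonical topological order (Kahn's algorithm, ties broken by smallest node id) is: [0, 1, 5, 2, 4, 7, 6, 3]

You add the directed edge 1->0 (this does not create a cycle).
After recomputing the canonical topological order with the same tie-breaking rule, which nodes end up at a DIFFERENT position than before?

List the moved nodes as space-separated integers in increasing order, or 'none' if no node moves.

Answer: 0 1

Derivation:
Old toposort: [0, 1, 5, 2, 4, 7, 6, 3]
Added edge 1->0
Recompute Kahn (smallest-id tiebreak):
  initial in-degrees: [1, 0, 1, 3, 1, 0, 2, 1]
  ready (indeg=0): [1, 5]
  pop 1: indeg[0]->0 | ready=[0, 5] | order so far=[1]
  pop 0: no out-edges | ready=[5] | order so far=[1, 0]
  pop 5: indeg[2]->0 | ready=[2] | order so far=[1, 0, 5]
  pop 2: indeg[4]->0; indeg[6]->1; indeg[7]->0 | ready=[4, 7] | order so far=[1, 0, 5, 2]
  pop 4: indeg[3]->2 | ready=[7] | order so far=[1, 0, 5, 2, 4]
  pop 7: indeg[3]->1; indeg[6]->0 | ready=[6] | order so far=[1, 0, 5, 2, 4, 7]
  pop 6: indeg[3]->0 | ready=[3] | order so far=[1, 0, 5, 2, 4, 7, 6]
  pop 3: no out-edges | ready=[] | order so far=[1, 0, 5, 2, 4, 7, 6, 3]
New canonical toposort: [1, 0, 5, 2, 4, 7, 6, 3]
Compare positions:
  Node 0: index 0 -> 1 (moved)
  Node 1: index 1 -> 0 (moved)
  Node 2: index 3 -> 3 (same)
  Node 3: index 7 -> 7 (same)
  Node 4: index 4 -> 4 (same)
  Node 5: index 2 -> 2 (same)
  Node 6: index 6 -> 6 (same)
  Node 7: index 5 -> 5 (same)
Nodes that changed position: 0 1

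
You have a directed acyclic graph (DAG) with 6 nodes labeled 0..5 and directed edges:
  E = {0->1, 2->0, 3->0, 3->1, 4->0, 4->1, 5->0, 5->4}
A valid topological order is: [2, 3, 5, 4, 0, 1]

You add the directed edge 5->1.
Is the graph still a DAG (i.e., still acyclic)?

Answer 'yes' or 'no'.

Given toposort: [2, 3, 5, 4, 0, 1]
Position of 5: index 2; position of 1: index 5
New edge 5->1: forward
Forward edge: respects the existing order. Still a DAG, same toposort still valid.
Still a DAG? yes

Answer: yes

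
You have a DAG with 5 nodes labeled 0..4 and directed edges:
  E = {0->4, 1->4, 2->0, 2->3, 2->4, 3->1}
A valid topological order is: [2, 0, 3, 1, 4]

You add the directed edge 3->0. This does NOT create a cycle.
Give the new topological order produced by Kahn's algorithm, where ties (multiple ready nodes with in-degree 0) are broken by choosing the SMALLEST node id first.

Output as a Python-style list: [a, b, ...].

Old toposort: [2, 0, 3, 1, 4]
Added edge: 3->0
Position of 3 (2) > position of 0 (1). Must reorder: 3 must now come before 0.
Run Kahn's algorithm (break ties by smallest node id):
  initial in-degrees: [2, 1, 0, 1, 3]
  ready (indeg=0): [2]
  pop 2: indeg[0]->1; indeg[3]->0; indeg[4]->2 | ready=[3] | order so far=[2]
  pop 3: indeg[0]->0; indeg[1]->0 | ready=[0, 1] | order so far=[2, 3]
  pop 0: indeg[4]->1 | ready=[1] | order so far=[2, 3, 0]
  pop 1: indeg[4]->0 | ready=[4] | order so far=[2, 3, 0, 1]
  pop 4: no out-edges | ready=[] | order so far=[2, 3, 0, 1, 4]
  Result: [2, 3, 0, 1, 4]

Answer: [2, 3, 0, 1, 4]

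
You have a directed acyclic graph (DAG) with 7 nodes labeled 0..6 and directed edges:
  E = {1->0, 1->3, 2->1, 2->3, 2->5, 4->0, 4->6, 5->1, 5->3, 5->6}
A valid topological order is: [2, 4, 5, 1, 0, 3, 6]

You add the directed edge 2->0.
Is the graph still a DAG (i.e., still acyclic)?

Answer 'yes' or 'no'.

Given toposort: [2, 4, 5, 1, 0, 3, 6]
Position of 2: index 0; position of 0: index 4
New edge 2->0: forward
Forward edge: respects the existing order. Still a DAG, same toposort still valid.
Still a DAG? yes

Answer: yes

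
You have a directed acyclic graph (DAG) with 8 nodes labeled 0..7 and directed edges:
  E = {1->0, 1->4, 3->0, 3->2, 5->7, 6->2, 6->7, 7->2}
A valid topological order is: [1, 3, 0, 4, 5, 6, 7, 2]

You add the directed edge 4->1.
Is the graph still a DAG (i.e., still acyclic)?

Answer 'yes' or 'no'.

Given toposort: [1, 3, 0, 4, 5, 6, 7, 2]
Position of 4: index 3; position of 1: index 0
New edge 4->1: backward (u after v in old order)
Backward edge: old toposort is now invalid. Check if this creates a cycle.
Does 1 already reach 4? Reachable from 1: [0, 1, 4]. YES -> cycle!
Still a DAG? no

Answer: no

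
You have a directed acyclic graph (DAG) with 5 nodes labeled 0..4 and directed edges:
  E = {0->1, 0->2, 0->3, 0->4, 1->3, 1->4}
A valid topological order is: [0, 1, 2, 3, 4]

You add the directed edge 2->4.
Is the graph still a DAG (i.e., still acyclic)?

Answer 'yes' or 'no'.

Answer: yes

Derivation:
Given toposort: [0, 1, 2, 3, 4]
Position of 2: index 2; position of 4: index 4
New edge 2->4: forward
Forward edge: respects the existing order. Still a DAG, same toposort still valid.
Still a DAG? yes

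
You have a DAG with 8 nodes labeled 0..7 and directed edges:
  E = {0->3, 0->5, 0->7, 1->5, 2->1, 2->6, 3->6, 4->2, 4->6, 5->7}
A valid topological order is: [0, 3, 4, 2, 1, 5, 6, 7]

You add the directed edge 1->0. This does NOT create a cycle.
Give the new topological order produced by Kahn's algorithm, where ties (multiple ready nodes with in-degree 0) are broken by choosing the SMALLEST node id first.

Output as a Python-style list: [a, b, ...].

Answer: [4, 2, 1, 0, 3, 5, 6, 7]

Derivation:
Old toposort: [0, 3, 4, 2, 1, 5, 6, 7]
Added edge: 1->0
Position of 1 (4) > position of 0 (0). Must reorder: 1 must now come before 0.
Run Kahn's algorithm (break ties by smallest node id):
  initial in-degrees: [1, 1, 1, 1, 0, 2, 3, 2]
  ready (indeg=0): [4]
  pop 4: indeg[2]->0; indeg[6]->2 | ready=[2] | order so far=[4]
  pop 2: indeg[1]->0; indeg[6]->1 | ready=[1] | order so far=[4, 2]
  pop 1: indeg[0]->0; indeg[5]->1 | ready=[0] | order so far=[4, 2, 1]
  pop 0: indeg[3]->0; indeg[5]->0; indeg[7]->1 | ready=[3, 5] | order so far=[4, 2, 1, 0]
  pop 3: indeg[6]->0 | ready=[5, 6] | order so far=[4, 2, 1, 0, 3]
  pop 5: indeg[7]->0 | ready=[6, 7] | order so far=[4, 2, 1, 0, 3, 5]
  pop 6: no out-edges | ready=[7] | order so far=[4, 2, 1, 0, 3, 5, 6]
  pop 7: no out-edges | ready=[] | order so far=[4, 2, 1, 0, 3, 5, 6, 7]
  Result: [4, 2, 1, 0, 3, 5, 6, 7]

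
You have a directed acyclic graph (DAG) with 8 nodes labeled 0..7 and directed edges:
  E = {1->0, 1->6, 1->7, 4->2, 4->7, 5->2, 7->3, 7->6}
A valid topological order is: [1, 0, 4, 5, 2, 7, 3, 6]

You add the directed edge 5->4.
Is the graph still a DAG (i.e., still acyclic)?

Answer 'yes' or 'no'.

Given toposort: [1, 0, 4, 5, 2, 7, 3, 6]
Position of 5: index 3; position of 4: index 2
New edge 5->4: backward (u after v in old order)
Backward edge: old toposort is now invalid. Check if this creates a cycle.
Does 4 already reach 5? Reachable from 4: [2, 3, 4, 6, 7]. NO -> still a DAG (reorder needed).
Still a DAG? yes

Answer: yes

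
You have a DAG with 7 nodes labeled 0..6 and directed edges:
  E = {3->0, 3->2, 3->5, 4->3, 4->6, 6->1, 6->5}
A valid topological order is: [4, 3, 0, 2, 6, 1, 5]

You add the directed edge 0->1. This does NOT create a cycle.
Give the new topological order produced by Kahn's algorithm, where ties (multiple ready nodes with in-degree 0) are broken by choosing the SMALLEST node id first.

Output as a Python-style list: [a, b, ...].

Old toposort: [4, 3, 0, 2, 6, 1, 5]
Added edge: 0->1
Position of 0 (2) < position of 1 (5). Old order still valid.
Run Kahn's algorithm (break ties by smallest node id):
  initial in-degrees: [1, 2, 1, 1, 0, 2, 1]
  ready (indeg=0): [4]
  pop 4: indeg[3]->0; indeg[6]->0 | ready=[3, 6] | order so far=[4]
  pop 3: indeg[0]->0; indeg[2]->0; indeg[5]->1 | ready=[0, 2, 6] | order so far=[4, 3]
  pop 0: indeg[1]->1 | ready=[2, 6] | order so far=[4, 3, 0]
  pop 2: no out-edges | ready=[6] | order so far=[4, 3, 0, 2]
  pop 6: indeg[1]->0; indeg[5]->0 | ready=[1, 5] | order so far=[4, 3, 0, 2, 6]
  pop 1: no out-edges | ready=[5] | order so far=[4, 3, 0, 2, 6, 1]
  pop 5: no out-edges | ready=[] | order so far=[4, 3, 0, 2, 6, 1, 5]
  Result: [4, 3, 0, 2, 6, 1, 5]

Answer: [4, 3, 0, 2, 6, 1, 5]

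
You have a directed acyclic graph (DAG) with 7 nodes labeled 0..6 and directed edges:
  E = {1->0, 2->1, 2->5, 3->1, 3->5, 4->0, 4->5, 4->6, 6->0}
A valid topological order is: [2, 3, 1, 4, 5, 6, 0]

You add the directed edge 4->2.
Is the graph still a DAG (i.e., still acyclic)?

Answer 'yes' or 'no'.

Given toposort: [2, 3, 1, 4, 5, 6, 0]
Position of 4: index 3; position of 2: index 0
New edge 4->2: backward (u after v in old order)
Backward edge: old toposort is now invalid. Check if this creates a cycle.
Does 2 already reach 4? Reachable from 2: [0, 1, 2, 5]. NO -> still a DAG (reorder needed).
Still a DAG? yes

Answer: yes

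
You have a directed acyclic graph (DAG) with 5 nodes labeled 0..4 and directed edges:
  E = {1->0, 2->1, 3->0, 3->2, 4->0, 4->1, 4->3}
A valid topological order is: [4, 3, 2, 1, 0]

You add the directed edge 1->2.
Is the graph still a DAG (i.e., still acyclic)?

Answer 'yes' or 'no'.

Given toposort: [4, 3, 2, 1, 0]
Position of 1: index 3; position of 2: index 2
New edge 1->2: backward (u after v in old order)
Backward edge: old toposort is now invalid. Check if this creates a cycle.
Does 2 already reach 1? Reachable from 2: [0, 1, 2]. YES -> cycle!
Still a DAG? no

Answer: no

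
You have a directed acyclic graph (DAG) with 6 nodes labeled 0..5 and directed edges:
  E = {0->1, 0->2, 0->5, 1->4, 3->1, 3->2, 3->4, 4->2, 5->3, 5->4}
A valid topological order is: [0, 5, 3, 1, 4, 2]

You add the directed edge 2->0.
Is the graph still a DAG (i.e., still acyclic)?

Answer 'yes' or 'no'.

Answer: no

Derivation:
Given toposort: [0, 5, 3, 1, 4, 2]
Position of 2: index 5; position of 0: index 0
New edge 2->0: backward (u after v in old order)
Backward edge: old toposort is now invalid. Check if this creates a cycle.
Does 0 already reach 2? Reachable from 0: [0, 1, 2, 3, 4, 5]. YES -> cycle!
Still a DAG? no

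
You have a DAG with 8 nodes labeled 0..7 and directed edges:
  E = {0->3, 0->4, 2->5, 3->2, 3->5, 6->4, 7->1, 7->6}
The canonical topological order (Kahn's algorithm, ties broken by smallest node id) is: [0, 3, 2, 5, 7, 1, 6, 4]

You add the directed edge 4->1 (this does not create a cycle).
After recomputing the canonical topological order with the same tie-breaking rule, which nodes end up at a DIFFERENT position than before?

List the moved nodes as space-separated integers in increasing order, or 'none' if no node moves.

Old toposort: [0, 3, 2, 5, 7, 1, 6, 4]
Added edge 4->1
Recompute Kahn (smallest-id tiebreak):
  initial in-degrees: [0, 2, 1, 1, 2, 2, 1, 0]
  ready (indeg=0): [0, 7]
  pop 0: indeg[3]->0; indeg[4]->1 | ready=[3, 7] | order so far=[0]
  pop 3: indeg[2]->0; indeg[5]->1 | ready=[2, 7] | order so far=[0, 3]
  pop 2: indeg[5]->0 | ready=[5, 7] | order so far=[0, 3, 2]
  pop 5: no out-edges | ready=[7] | order so far=[0, 3, 2, 5]
  pop 7: indeg[1]->1; indeg[6]->0 | ready=[6] | order so far=[0, 3, 2, 5, 7]
  pop 6: indeg[4]->0 | ready=[4] | order so far=[0, 3, 2, 5, 7, 6]
  pop 4: indeg[1]->0 | ready=[1] | order so far=[0, 3, 2, 5, 7, 6, 4]
  pop 1: no out-edges | ready=[] | order so far=[0, 3, 2, 5, 7, 6, 4, 1]
New canonical toposort: [0, 3, 2, 5, 7, 6, 4, 1]
Compare positions:
  Node 0: index 0 -> 0 (same)
  Node 1: index 5 -> 7 (moved)
  Node 2: index 2 -> 2 (same)
  Node 3: index 1 -> 1 (same)
  Node 4: index 7 -> 6 (moved)
  Node 5: index 3 -> 3 (same)
  Node 6: index 6 -> 5 (moved)
  Node 7: index 4 -> 4 (same)
Nodes that changed position: 1 4 6

Answer: 1 4 6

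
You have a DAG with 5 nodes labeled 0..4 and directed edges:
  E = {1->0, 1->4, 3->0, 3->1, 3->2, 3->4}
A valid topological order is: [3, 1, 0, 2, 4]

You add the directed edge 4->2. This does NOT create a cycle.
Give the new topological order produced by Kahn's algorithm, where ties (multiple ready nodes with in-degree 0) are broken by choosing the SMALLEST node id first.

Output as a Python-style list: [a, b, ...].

Old toposort: [3, 1, 0, 2, 4]
Added edge: 4->2
Position of 4 (4) > position of 2 (3). Must reorder: 4 must now come before 2.
Run Kahn's algorithm (break ties by smallest node id):
  initial in-degrees: [2, 1, 2, 0, 2]
  ready (indeg=0): [3]
  pop 3: indeg[0]->1; indeg[1]->0; indeg[2]->1; indeg[4]->1 | ready=[1] | order so far=[3]
  pop 1: indeg[0]->0; indeg[4]->0 | ready=[0, 4] | order so far=[3, 1]
  pop 0: no out-edges | ready=[4] | order so far=[3, 1, 0]
  pop 4: indeg[2]->0 | ready=[2] | order so far=[3, 1, 0, 4]
  pop 2: no out-edges | ready=[] | order so far=[3, 1, 0, 4, 2]
  Result: [3, 1, 0, 4, 2]

Answer: [3, 1, 0, 4, 2]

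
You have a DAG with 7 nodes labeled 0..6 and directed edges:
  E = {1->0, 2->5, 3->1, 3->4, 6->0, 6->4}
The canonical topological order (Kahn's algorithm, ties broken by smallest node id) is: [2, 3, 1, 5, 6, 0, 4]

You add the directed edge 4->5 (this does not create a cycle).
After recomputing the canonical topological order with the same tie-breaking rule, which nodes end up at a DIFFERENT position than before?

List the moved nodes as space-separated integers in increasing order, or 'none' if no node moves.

Answer: 0 4 5 6

Derivation:
Old toposort: [2, 3, 1, 5, 6, 0, 4]
Added edge 4->5
Recompute Kahn (smallest-id tiebreak):
  initial in-degrees: [2, 1, 0, 0, 2, 2, 0]
  ready (indeg=0): [2, 3, 6]
  pop 2: indeg[5]->1 | ready=[3, 6] | order so far=[2]
  pop 3: indeg[1]->0; indeg[4]->1 | ready=[1, 6] | order so far=[2, 3]
  pop 1: indeg[0]->1 | ready=[6] | order so far=[2, 3, 1]
  pop 6: indeg[0]->0; indeg[4]->0 | ready=[0, 4] | order so far=[2, 3, 1, 6]
  pop 0: no out-edges | ready=[4] | order so far=[2, 3, 1, 6, 0]
  pop 4: indeg[5]->0 | ready=[5] | order so far=[2, 3, 1, 6, 0, 4]
  pop 5: no out-edges | ready=[] | order so far=[2, 3, 1, 6, 0, 4, 5]
New canonical toposort: [2, 3, 1, 6, 0, 4, 5]
Compare positions:
  Node 0: index 5 -> 4 (moved)
  Node 1: index 2 -> 2 (same)
  Node 2: index 0 -> 0 (same)
  Node 3: index 1 -> 1 (same)
  Node 4: index 6 -> 5 (moved)
  Node 5: index 3 -> 6 (moved)
  Node 6: index 4 -> 3 (moved)
Nodes that changed position: 0 4 5 6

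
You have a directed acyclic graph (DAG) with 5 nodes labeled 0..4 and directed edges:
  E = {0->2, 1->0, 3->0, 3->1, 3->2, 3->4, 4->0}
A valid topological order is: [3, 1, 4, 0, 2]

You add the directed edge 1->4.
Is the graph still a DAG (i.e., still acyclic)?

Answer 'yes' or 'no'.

Given toposort: [3, 1, 4, 0, 2]
Position of 1: index 1; position of 4: index 2
New edge 1->4: forward
Forward edge: respects the existing order. Still a DAG, same toposort still valid.
Still a DAG? yes

Answer: yes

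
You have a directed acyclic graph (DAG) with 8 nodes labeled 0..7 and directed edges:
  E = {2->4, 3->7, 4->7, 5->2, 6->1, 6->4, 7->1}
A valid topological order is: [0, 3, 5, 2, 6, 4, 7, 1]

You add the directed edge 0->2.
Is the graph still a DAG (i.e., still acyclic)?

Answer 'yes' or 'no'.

Given toposort: [0, 3, 5, 2, 6, 4, 7, 1]
Position of 0: index 0; position of 2: index 3
New edge 0->2: forward
Forward edge: respects the existing order. Still a DAG, same toposort still valid.
Still a DAG? yes

Answer: yes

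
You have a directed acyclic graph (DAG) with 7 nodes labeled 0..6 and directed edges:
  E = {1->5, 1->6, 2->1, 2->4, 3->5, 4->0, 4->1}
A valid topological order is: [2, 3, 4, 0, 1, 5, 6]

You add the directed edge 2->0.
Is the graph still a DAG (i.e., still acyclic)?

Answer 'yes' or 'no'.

Given toposort: [2, 3, 4, 0, 1, 5, 6]
Position of 2: index 0; position of 0: index 3
New edge 2->0: forward
Forward edge: respects the existing order. Still a DAG, same toposort still valid.
Still a DAG? yes

Answer: yes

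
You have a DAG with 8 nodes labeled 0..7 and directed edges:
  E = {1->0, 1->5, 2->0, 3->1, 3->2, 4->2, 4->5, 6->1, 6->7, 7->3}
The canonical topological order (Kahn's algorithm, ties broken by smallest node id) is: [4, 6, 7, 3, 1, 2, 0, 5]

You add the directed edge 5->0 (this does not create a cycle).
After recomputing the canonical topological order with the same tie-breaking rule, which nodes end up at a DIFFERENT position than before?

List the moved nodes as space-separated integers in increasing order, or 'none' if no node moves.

Old toposort: [4, 6, 7, 3, 1, 2, 0, 5]
Added edge 5->0
Recompute Kahn (smallest-id tiebreak):
  initial in-degrees: [3, 2, 2, 1, 0, 2, 0, 1]
  ready (indeg=0): [4, 6]
  pop 4: indeg[2]->1; indeg[5]->1 | ready=[6] | order so far=[4]
  pop 6: indeg[1]->1; indeg[7]->0 | ready=[7] | order so far=[4, 6]
  pop 7: indeg[3]->0 | ready=[3] | order so far=[4, 6, 7]
  pop 3: indeg[1]->0; indeg[2]->0 | ready=[1, 2] | order so far=[4, 6, 7, 3]
  pop 1: indeg[0]->2; indeg[5]->0 | ready=[2, 5] | order so far=[4, 6, 7, 3, 1]
  pop 2: indeg[0]->1 | ready=[5] | order so far=[4, 6, 7, 3, 1, 2]
  pop 5: indeg[0]->0 | ready=[0] | order so far=[4, 6, 7, 3, 1, 2, 5]
  pop 0: no out-edges | ready=[] | order so far=[4, 6, 7, 3, 1, 2, 5, 0]
New canonical toposort: [4, 6, 7, 3, 1, 2, 5, 0]
Compare positions:
  Node 0: index 6 -> 7 (moved)
  Node 1: index 4 -> 4 (same)
  Node 2: index 5 -> 5 (same)
  Node 3: index 3 -> 3 (same)
  Node 4: index 0 -> 0 (same)
  Node 5: index 7 -> 6 (moved)
  Node 6: index 1 -> 1 (same)
  Node 7: index 2 -> 2 (same)
Nodes that changed position: 0 5

Answer: 0 5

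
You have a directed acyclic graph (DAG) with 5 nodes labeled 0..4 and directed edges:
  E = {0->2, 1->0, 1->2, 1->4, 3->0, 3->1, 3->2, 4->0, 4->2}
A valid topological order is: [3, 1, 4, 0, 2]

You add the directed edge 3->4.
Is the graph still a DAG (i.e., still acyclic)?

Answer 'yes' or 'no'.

Answer: yes

Derivation:
Given toposort: [3, 1, 4, 0, 2]
Position of 3: index 0; position of 4: index 2
New edge 3->4: forward
Forward edge: respects the existing order. Still a DAG, same toposort still valid.
Still a DAG? yes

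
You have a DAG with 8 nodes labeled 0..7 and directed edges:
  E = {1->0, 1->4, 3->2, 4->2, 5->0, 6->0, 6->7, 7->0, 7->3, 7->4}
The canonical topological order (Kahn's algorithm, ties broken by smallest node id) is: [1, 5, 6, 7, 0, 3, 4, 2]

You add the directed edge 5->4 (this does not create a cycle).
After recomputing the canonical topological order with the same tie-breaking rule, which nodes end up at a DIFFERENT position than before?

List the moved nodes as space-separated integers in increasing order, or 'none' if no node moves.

Answer: none

Derivation:
Old toposort: [1, 5, 6, 7, 0, 3, 4, 2]
Added edge 5->4
Recompute Kahn (smallest-id tiebreak):
  initial in-degrees: [4, 0, 2, 1, 3, 0, 0, 1]
  ready (indeg=0): [1, 5, 6]
  pop 1: indeg[0]->3; indeg[4]->2 | ready=[5, 6] | order so far=[1]
  pop 5: indeg[0]->2; indeg[4]->1 | ready=[6] | order so far=[1, 5]
  pop 6: indeg[0]->1; indeg[7]->0 | ready=[7] | order so far=[1, 5, 6]
  pop 7: indeg[0]->0; indeg[3]->0; indeg[4]->0 | ready=[0, 3, 4] | order so far=[1, 5, 6, 7]
  pop 0: no out-edges | ready=[3, 4] | order so far=[1, 5, 6, 7, 0]
  pop 3: indeg[2]->1 | ready=[4] | order so far=[1, 5, 6, 7, 0, 3]
  pop 4: indeg[2]->0 | ready=[2] | order so far=[1, 5, 6, 7, 0, 3, 4]
  pop 2: no out-edges | ready=[] | order so far=[1, 5, 6, 7, 0, 3, 4, 2]
New canonical toposort: [1, 5, 6, 7, 0, 3, 4, 2]
Compare positions:
  Node 0: index 4 -> 4 (same)
  Node 1: index 0 -> 0 (same)
  Node 2: index 7 -> 7 (same)
  Node 3: index 5 -> 5 (same)
  Node 4: index 6 -> 6 (same)
  Node 5: index 1 -> 1 (same)
  Node 6: index 2 -> 2 (same)
  Node 7: index 3 -> 3 (same)
Nodes that changed position: none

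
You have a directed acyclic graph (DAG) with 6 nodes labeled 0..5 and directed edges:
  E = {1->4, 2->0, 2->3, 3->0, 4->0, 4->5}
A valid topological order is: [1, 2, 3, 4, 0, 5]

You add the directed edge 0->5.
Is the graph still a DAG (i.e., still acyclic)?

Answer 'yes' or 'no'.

Answer: yes

Derivation:
Given toposort: [1, 2, 3, 4, 0, 5]
Position of 0: index 4; position of 5: index 5
New edge 0->5: forward
Forward edge: respects the existing order. Still a DAG, same toposort still valid.
Still a DAG? yes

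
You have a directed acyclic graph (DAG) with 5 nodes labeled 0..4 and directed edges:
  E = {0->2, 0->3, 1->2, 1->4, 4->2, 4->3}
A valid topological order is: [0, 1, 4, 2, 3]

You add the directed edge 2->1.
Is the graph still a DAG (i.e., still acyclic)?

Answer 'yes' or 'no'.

Given toposort: [0, 1, 4, 2, 3]
Position of 2: index 3; position of 1: index 1
New edge 2->1: backward (u after v in old order)
Backward edge: old toposort is now invalid. Check if this creates a cycle.
Does 1 already reach 2? Reachable from 1: [1, 2, 3, 4]. YES -> cycle!
Still a DAG? no

Answer: no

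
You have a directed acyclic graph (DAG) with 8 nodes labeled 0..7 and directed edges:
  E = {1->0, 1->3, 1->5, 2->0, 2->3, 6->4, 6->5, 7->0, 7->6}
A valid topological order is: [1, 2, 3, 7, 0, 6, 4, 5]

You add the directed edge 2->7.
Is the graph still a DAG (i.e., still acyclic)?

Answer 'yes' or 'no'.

Given toposort: [1, 2, 3, 7, 0, 6, 4, 5]
Position of 2: index 1; position of 7: index 3
New edge 2->7: forward
Forward edge: respects the existing order. Still a DAG, same toposort still valid.
Still a DAG? yes

Answer: yes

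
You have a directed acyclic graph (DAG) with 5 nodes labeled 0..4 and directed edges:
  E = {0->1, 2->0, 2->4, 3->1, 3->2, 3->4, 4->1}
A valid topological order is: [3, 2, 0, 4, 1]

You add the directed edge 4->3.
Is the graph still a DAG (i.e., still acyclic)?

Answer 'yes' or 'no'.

Given toposort: [3, 2, 0, 4, 1]
Position of 4: index 3; position of 3: index 0
New edge 4->3: backward (u after v in old order)
Backward edge: old toposort is now invalid. Check if this creates a cycle.
Does 3 already reach 4? Reachable from 3: [0, 1, 2, 3, 4]. YES -> cycle!
Still a DAG? no

Answer: no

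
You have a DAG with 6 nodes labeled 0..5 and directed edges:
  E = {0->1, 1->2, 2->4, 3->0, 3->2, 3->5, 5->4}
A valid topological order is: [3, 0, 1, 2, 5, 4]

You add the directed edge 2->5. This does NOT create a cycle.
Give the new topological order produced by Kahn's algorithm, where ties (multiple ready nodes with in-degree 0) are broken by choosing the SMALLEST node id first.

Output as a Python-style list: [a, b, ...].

Old toposort: [3, 0, 1, 2, 5, 4]
Added edge: 2->5
Position of 2 (3) < position of 5 (4). Old order still valid.
Run Kahn's algorithm (break ties by smallest node id):
  initial in-degrees: [1, 1, 2, 0, 2, 2]
  ready (indeg=0): [3]
  pop 3: indeg[0]->0; indeg[2]->1; indeg[5]->1 | ready=[0] | order so far=[3]
  pop 0: indeg[1]->0 | ready=[1] | order so far=[3, 0]
  pop 1: indeg[2]->0 | ready=[2] | order so far=[3, 0, 1]
  pop 2: indeg[4]->1; indeg[5]->0 | ready=[5] | order so far=[3, 0, 1, 2]
  pop 5: indeg[4]->0 | ready=[4] | order so far=[3, 0, 1, 2, 5]
  pop 4: no out-edges | ready=[] | order so far=[3, 0, 1, 2, 5, 4]
  Result: [3, 0, 1, 2, 5, 4]

Answer: [3, 0, 1, 2, 5, 4]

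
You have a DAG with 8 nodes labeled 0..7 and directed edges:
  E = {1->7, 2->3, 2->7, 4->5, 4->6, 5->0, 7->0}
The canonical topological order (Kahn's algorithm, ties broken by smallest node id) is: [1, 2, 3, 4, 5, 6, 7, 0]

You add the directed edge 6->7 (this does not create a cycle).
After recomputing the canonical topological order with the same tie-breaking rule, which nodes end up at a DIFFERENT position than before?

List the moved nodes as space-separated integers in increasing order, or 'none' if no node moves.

Old toposort: [1, 2, 3, 4, 5, 6, 7, 0]
Added edge 6->7
Recompute Kahn (smallest-id tiebreak):
  initial in-degrees: [2, 0, 0, 1, 0, 1, 1, 3]
  ready (indeg=0): [1, 2, 4]
  pop 1: indeg[7]->2 | ready=[2, 4] | order so far=[1]
  pop 2: indeg[3]->0; indeg[7]->1 | ready=[3, 4] | order so far=[1, 2]
  pop 3: no out-edges | ready=[4] | order so far=[1, 2, 3]
  pop 4: indeg[5]->0; indeg[6]->0 | ready=[5, 6] | order so far=[1, 2, 3, 4]
  pop 5: indeg[0]->1 | ready=[6] | order so far=[1, 2, 3, 4, 5]
  pop 6: indeg[7]->0 | ready=[7] | order so far=[1, 2, 3, 4, 5, 6]
  pop 7: indeg[0]->0 | ready=[0] | order so far=[1, 2, 3, 4, 5, 6, 7]
  pop 0: no out-edges | ready=[] | order so far=[1, 2, 3, 4, 5, 6, 7, 0]
New canonical toposort: [1, 2, 3, 4, 5, 6, 7, 0]
Compare positions:
  Node 0: index 7 -> 7 (same)
  Node 1: index 0 -> 0 (same)
  Node 2: index 1 -> 1 (same)
  Node 3: index 2 -> 2 (same)
  Node 4: index 3 -> 3 (same)
  Node 5: index 4 -> 4 (same)
  Node 6: index 5 -> 5 (same)
  Node 7: index 6 -> 6 (same)
Nodes that changed position: none

Answer: none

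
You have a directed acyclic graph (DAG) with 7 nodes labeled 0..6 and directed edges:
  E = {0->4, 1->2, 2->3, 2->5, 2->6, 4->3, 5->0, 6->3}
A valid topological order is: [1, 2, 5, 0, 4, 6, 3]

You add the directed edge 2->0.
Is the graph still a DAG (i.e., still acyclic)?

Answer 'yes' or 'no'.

Given toposort: [1, 2, 5, 0, 4, 6, 3]
Position of 2: index 1; position of 0: index 3
New edge 2->0: forward
Forward edge: respects the existing order. Still a DAG, same toposort still valid.
Still a DAG? yes

Answer: yes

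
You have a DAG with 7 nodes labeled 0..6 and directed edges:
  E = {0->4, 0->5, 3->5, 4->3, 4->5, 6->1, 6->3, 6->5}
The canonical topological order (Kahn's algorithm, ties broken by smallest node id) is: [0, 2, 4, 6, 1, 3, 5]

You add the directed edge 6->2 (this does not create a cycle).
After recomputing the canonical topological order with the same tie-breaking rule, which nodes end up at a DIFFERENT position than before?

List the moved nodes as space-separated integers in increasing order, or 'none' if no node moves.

Answer: 1 2 4 6

Derivation:
Old toposort: [0, 2, 4, 6, 1, 3, 5]
Added edge 6->2
Recompute Kahn (smallest-id tiebreak):
  initial in-degrees: [0, 1, 1, 2, 1, 4, 0]
  ready (indeg=0): [0, 6]
  pop 0: indeg[4]->0; indeg[5]->3 | ready=[4, 6] | order so far=[0]
  pop 4: indeg[3]->1; indeg[5]->2 | ready=[6] | order so far=[0, 4]
  pop 6: indeg[1]->0; indeg[2]->0; indeg[3]->0; indeg[5]->1 | ready=[1, 2, 3] | order so far=[0, 4, 6]
  pop 1: no out-edges | ready=[2, 3] | order so far=[0, 4, 6, 1]
  pop 2: no out-edges | ready=[3] | order so far=[0, 4, 6, 1, 2]
  pop 3: indeg[5]->0 | ready=[5] | order so far=[0, 4, 6, 1, 2, 3]
  pop 5: no out-edges | ready=[] | order so far=[0, 4, 6, 1, 2, 3, 5]
New canonical toposort: [0, 4, 6, 1, 2, 3, 5]
Compare positions:
  Node 0: index 0 -> 0 (same)
  Node 1: index 4 -> 3 (moved)
  Node 2: index 1 -> 4 (moved)
  Node 3: index 5 -> 5 (same)
  Node 4: index 2 -> 1 (moved)
  Node 5: index 6 -> 6 (same)
  Node 6: index 3 -> 2 (moved)
Nodes that changed position: 1 2 4 6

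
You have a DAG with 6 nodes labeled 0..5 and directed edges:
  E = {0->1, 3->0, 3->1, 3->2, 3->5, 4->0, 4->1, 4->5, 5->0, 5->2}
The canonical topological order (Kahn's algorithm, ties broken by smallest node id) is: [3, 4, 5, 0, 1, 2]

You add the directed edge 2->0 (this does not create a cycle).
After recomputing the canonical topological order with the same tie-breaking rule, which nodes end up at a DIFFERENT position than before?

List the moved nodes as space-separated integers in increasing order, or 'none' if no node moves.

Answer: 0 1 2

Derivation:
Old toposort: [3, 4, 5, 0, 1, 2]
Added edge 2->0
Recompute Kahn (smallest-id tiebreak):
  initial in-degrees: [4, 3, 2, 0, 0, 2]
  ready (indeg=0): [3, 4]
  pop 3: indeg[0]->3; indeg[1]->2; indeg[2]->1; indeg[5]->1 | ready=[4] | order so far=[3]
  pop 4: indeg[0]->2; indeg[1]->1; indeg[5]->0 | ready=[5] | order so far=[3, 4]
  pop 5: indeg[0]->1; indeg[2]->0 | ready=[2] | order so far=[3, 4, 5]
  pop 2: indeg[0]->0 | ready=[0] | order so far=[3, 4, 5, 2]
  pop 0: indeg[1]->0 | ready=[1] | order so far=[3, 4, 5, 2, 0]
  pop 1: no out-edges | ready=[] | order so far=[3, 4, 5, 2, 0, 1]
New canonical toposort: [3, 4, 5, 2, 0, 1]
Compare positions:
  Node 0: index 3 -> 4 (moved)
  Node 1: index 4 -> 5 (moved)
  Node 2: index 5 -> 3 (moved)
  Node 3: index 0 -> 0 (same)
  Node 4: index 1 -> 1 (same)
  Node 5: index 2 -> 2 (same)
Nodes that changed position: 0 1 2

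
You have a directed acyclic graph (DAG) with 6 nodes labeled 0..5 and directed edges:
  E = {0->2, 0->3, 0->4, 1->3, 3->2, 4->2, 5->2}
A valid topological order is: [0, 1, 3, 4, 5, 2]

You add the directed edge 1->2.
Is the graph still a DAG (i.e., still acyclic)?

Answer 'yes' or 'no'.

Answer: yes

Derivation:
Given toposort: [0, 1, 3, 4, 5, 2]
Position of 1: index 1; position of 2: index 5
New edge 1->2: forward
Forward edge: respects the existing order. Still a DAG, same toposort still valid.
Still a DAG? yes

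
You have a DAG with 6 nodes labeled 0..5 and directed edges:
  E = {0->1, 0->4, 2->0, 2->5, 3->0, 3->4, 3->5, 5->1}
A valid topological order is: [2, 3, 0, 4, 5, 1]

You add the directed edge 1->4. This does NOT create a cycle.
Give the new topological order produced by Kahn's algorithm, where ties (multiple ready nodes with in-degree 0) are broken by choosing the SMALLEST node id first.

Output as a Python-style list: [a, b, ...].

Answer: [2, 3, 0, 5, 1, 4]

Derivation:
Old toposort: [2, 3, 0, 4, 5, 1]
Added edge: 1->4
Position of 1 (5) > position of 4 (3). Must reorder: 1 must now come before 4.
Run Kahn's algorithm (break ties by smallest node id):
  initial in-degrees: [2, 2, 0, 0, 3, 2]
  ready (indeg=0): [2, 3]
  pop 2: indeg[0]->1; indeg[5]->1 | ready=[3] | order so far=[2]
  pop 3: indeg[0]->0; indeg[4]->2; indeg[5]->0 | ready=[0, 5] | order so far=[2, 3]
  pop 0: indeg[1]->1; indeg[4]->1 | ready=[5] | order so far=[2, 3, 0]
  pop 5: indeg[1]->0 | ready=[1] | order so far=[2, 3, 0, 5]
  pop 1: indeg[4]->0 | ready=[4] | order so far=[2, 3, 0, 5, 1]
  pop 4: no out-edges | ready=[] | order so far=[2, 3, 0, 5, 1, 4]
  Result: [2, 3, 0, 5, 1, 4]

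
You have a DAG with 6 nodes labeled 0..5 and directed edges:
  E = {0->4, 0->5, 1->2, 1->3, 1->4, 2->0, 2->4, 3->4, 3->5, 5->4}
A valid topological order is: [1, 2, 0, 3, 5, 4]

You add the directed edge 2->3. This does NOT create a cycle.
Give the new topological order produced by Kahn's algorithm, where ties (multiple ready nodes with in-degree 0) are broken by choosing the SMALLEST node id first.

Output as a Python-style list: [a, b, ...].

Answer: [1, 2, 0, 3, 5, 4]

Derivation:
Old toposort: [1, 2, 0, 3, 5, 4]
Added edge: 2->3
Position of 2 (1) < position of 3 (3). Old order still valid.
Run Kahn's algorithm (break ties by smallest node id):
  initial in-degrees: [1, 0, 1, 2, 5, 2]
  ready (indeg=0): [1]
  pop 1: indeg[2]->0; indeg[3]->1; indeg[4]->4 | ready=[2] | order so far=[1]
  pop 2: indeg[0]->0; indeg[3]->0; indeg[4]->3 | ready=[0, 3] | order so far=[1, 2]
  pop 0: indeg[4]->2; indeg[5]->1 | ready=[3] | order so far=[1, 2, 0]
  pop 3: indeg[4]->1; indeg[5]->0 | ready=[5] | order so far=[1, 2, 0, 3]
  pop 5: indeg[4]->0 | ready=[4] | order so far=[1, 2, 0, 3, 5]
  pop 4: no out-edges | ready=[] | order so far=[1, 2, 0, 3, 5, 4]
  Result: [1, 2, 0, 3, 5, 4]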